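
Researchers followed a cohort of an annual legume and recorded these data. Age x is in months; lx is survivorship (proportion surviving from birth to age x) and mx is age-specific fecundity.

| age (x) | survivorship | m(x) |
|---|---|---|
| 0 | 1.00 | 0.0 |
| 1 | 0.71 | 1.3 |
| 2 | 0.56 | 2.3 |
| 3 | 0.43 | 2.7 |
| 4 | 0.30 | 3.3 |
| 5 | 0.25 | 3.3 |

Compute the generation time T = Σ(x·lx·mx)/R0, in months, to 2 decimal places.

2.90

lx·mx: 0, 0.923, 1.288, 1.161, 0.99, 0.825 → R0 = 5.187
x·lx·mx: 0, 0.923, 2.576, 3.483, 3.96, 4.125 → Σ = 15.067
T = 15.067 / 5.187 = 2.904762… → 2.90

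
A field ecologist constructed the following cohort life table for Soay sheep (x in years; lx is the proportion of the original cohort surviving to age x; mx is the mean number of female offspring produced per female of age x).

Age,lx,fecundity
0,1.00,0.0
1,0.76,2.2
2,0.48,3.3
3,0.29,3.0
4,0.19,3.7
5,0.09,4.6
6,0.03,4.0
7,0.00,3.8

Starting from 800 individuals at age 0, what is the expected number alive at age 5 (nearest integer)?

72

Expected survivors = N0 · l_5 = 800 × 0.09 = 72 → 72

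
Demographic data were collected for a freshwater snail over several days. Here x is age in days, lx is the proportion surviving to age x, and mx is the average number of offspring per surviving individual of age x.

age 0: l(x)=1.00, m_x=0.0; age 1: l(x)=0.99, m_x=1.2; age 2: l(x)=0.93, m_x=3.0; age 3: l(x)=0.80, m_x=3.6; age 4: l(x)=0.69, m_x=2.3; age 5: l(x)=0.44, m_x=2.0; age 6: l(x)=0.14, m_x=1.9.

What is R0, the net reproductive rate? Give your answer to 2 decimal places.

9.59

lx·mx by age: 0, 1.188, 2.79, 2.88, 1.587, 0.88, 0.266
R0 = Σ lx·mx = 9.591 → 9.59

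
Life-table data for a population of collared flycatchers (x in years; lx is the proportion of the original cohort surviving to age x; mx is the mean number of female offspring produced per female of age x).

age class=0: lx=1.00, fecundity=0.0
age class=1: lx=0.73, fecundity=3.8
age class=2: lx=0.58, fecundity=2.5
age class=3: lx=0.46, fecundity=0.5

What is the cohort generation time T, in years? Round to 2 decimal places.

lx·mx: 0, 2.774, 1.45, 0.23 → R0 = 4.454
x·lx·mx: 0, 2.774, 2.9, 0.69 → Σ = 6.364
T = 6.364 / 4.454 = 1.428828… → 1.43

1.43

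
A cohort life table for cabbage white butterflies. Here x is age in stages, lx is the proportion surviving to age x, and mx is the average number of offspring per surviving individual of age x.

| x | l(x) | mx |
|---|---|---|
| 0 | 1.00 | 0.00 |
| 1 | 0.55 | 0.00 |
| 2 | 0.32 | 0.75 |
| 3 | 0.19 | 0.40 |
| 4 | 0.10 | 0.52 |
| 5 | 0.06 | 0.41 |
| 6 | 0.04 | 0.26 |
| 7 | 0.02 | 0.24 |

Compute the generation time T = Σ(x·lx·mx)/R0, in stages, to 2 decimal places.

2.78

lx·mx: 0, 0, 0.24, 0.076, 0.052, 0.0246, 0.0104, 0.0048 → R0 = 0.4078
x·lx·mx: 0, 0, 0.48, 0.228, 0.208, 0.123, 0.0624, 0.0336 → Σ = 1.135
T = 1.135 / 0.4078 = 2.783227… → 2.78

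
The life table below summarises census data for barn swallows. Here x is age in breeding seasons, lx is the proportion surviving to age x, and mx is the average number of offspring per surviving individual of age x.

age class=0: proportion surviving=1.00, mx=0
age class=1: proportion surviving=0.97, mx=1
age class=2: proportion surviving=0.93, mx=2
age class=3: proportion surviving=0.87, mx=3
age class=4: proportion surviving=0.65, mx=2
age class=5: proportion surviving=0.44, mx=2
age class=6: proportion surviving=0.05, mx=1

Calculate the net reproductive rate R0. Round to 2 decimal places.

7.67

lx·mx by age: 0, 0.97, 1.86, 2.61, 1.3, 0.88, 0.05
R0 = Σ lx·mx = 7.67 → 7.67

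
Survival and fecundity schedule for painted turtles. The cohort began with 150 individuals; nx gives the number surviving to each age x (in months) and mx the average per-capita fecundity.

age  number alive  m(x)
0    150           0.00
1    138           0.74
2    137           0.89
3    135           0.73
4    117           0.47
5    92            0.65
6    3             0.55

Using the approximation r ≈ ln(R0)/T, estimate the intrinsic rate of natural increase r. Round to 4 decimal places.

lx = nx/n0 = nx/150: 1, 0.92, 0.91333…, 0.9, 0.78, 0.61333…, 0.02
R0 = Σ lx·mx = 0 + 0.6808 + 0.81287… + 0.657 + 0.3666 + 0.39867… + 0.011 = 2.926933…
Σ x·lx·mx = 7.803267…; T = 7.803267…/2.926933… = 2.66602…
r ≈ ln(R0)/T = ln(2.926933…)/2.66602… = 0.402831… → 0.4028

0.4028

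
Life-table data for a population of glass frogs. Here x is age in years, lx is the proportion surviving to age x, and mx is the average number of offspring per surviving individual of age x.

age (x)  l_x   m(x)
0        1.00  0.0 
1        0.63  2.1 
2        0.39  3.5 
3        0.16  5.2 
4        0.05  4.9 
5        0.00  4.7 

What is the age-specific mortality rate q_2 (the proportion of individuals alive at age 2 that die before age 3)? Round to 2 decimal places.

q_2 = (l_2 − l_3) / l_2 = (0.39 − 0.16) / 0.39
     = 0.23 / 0.39 = 0.589744… → 0.59

0.59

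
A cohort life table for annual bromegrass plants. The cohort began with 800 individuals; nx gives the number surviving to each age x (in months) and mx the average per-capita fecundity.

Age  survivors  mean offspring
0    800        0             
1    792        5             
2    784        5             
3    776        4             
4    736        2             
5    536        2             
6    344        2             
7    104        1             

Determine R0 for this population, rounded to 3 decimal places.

17.900

lx = nx/n0 = nx/800: 1, 0.99, 0.98, 0.97, 0.92, 0.67, 0.43, 0.13
lx·mx by age: 0, 4.95, 4.9, 3.88, 1.84, 1.34, 0.86, 0.13
R0 = Σ lx·mx = 17.9 → 17.900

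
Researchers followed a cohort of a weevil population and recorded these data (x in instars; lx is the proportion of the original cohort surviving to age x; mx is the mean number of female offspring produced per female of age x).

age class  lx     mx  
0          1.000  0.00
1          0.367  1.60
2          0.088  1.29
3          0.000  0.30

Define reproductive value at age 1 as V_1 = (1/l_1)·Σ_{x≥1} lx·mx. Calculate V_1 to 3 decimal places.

lx·mx for x ≥ 1: 0.5872, 0.11352, 0 → sum = 0.70072
V_1 = 0.70072 / l_1 = 0.70072 / 0.367 = 1.909319… → 1.909

1.909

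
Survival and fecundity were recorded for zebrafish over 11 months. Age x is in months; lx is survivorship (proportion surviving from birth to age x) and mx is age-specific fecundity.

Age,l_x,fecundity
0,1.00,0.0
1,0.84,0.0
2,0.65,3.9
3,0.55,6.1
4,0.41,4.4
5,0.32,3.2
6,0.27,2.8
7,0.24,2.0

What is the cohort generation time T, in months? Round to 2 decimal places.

3.55

lx·mx: 0, 0, 2.535, 3.355, 1.804, 1.024, 0.756, 0.48 → R0 = 9.954
x·lx·mx: 0, 0, 5.07, 10.065, 7.216, 5.12, 4.536, 3.36 → Σ = 35.367
T = 35.367 / 9.954 = 3.553044… → 3.55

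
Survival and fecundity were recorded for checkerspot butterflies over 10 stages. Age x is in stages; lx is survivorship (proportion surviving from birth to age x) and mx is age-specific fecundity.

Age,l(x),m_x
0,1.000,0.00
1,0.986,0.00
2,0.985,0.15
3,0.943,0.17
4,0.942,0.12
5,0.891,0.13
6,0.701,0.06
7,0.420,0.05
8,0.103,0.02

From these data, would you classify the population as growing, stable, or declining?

R0 = Σ lx·mx = 0 + 0 + 0.14775 + 0.16031 + 0.11304 + 0.11583 + 0.04206 + 0.021 + 0.00206 = 0.60205
R0 < 1, so the population is declining.

declining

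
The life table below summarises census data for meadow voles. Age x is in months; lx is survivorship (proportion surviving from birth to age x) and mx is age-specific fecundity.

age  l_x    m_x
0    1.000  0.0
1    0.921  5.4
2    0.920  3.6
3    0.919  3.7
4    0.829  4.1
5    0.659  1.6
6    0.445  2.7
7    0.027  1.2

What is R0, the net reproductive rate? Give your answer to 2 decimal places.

17.37

lx·mx by age: 0, 4.9734, 3.312, 3.4003, 3.3989, 1.0544, 1.2015, 0.0324
R0 = Σ lx·mx = 17.3729 → 17.37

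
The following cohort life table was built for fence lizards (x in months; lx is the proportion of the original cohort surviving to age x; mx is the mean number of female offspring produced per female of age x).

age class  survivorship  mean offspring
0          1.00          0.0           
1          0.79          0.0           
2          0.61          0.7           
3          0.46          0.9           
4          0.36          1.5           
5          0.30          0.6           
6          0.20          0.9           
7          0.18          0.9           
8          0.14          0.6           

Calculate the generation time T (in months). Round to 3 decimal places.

4.047

lx·mx: 0, 0, 0.427, 0.414, 0.54, 0.18, 0.18, 0.162, 0.084 → R0 = 1.987
x·lx·mx: 0, 0, 0.854, 1.242, 2.16, 0.9, 1.08, 1.134, 0.672 → Σ = 8.042
T = 8.042 / 1.987 = 4.047307… → 4.047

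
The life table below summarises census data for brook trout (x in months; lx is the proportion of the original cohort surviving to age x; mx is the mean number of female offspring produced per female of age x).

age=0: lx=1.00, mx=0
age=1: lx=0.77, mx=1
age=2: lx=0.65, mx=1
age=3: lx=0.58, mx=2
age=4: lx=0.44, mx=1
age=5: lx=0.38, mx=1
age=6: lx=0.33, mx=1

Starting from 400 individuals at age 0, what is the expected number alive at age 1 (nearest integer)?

Expected survivors = N0 · l_1 = 400 × 0.77 = 308 → 308

308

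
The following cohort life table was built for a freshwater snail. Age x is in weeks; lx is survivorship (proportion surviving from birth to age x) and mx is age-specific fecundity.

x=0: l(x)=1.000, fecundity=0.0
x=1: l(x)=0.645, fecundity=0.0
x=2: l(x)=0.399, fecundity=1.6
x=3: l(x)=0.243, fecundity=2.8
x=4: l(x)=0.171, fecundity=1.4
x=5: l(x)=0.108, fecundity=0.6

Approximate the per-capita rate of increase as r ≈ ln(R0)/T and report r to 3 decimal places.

R0 = Σ lx·mx = 0 + 0 + 0.6384 + 0.6804 + 0.2394 + 0.0648 = 1.623
Σ x·lx·mx = 4.5996; T = 4.5996/1.623 = 2.83401…
r ≈ ln(R0)/T = ln(1.623)/2.83401… = 0.17088… → 0.171

0.171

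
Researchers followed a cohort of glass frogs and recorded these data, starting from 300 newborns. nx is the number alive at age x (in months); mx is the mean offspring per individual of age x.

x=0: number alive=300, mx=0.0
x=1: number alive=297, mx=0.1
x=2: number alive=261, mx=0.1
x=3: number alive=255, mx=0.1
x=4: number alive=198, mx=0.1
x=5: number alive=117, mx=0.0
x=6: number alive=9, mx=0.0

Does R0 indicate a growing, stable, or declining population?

declining

lx = nx/n0 = nx/300: 1, 0.99, 0.87, 0.85, 0.66, 0.39, 0.03
R0 = Σ lx·mx = 0 + 0.099 + 0.087 + 0.085 + 0.066 + 0 + 0 = 0.337
R0 < 1, so the population is declining.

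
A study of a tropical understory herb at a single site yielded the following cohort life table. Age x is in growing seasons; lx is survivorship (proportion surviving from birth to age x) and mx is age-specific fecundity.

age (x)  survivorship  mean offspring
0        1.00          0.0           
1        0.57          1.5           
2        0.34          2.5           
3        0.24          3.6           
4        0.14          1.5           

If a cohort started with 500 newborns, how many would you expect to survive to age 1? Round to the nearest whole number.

285

Expected survivors = N0 · l_1 = 500 × 0.57 = 285 → 285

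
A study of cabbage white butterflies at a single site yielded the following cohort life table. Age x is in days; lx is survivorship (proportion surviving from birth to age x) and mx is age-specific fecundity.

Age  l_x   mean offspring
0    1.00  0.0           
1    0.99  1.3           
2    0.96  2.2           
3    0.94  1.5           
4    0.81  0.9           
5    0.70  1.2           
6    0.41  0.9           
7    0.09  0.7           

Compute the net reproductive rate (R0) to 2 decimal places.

lx·mx by age: 0, 1.287, 2.112, 1.41, 0.729, 0.84, 0.369, 0.063
R0 = Σ lx·mx = 6.81 → 6.81

6.81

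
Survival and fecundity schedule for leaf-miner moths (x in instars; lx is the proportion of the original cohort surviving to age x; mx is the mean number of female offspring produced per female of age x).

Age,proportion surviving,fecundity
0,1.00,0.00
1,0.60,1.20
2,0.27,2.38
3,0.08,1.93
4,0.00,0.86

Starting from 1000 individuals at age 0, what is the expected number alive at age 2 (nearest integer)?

270

Expected survivors = N0 · l_2 = 1000 × 0.27 = 270 → 270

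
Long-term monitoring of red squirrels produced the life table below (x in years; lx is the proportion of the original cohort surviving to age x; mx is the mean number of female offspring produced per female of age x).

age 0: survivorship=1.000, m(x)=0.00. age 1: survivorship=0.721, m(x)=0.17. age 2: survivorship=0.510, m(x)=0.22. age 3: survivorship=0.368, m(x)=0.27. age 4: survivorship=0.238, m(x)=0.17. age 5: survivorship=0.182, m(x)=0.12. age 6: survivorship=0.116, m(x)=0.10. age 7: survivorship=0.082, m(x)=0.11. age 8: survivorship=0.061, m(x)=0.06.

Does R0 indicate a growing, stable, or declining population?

declining

R0 = Σ lx·mx = 0 + 0.12257 + 0.1122 + 0.09936 + 0.04046 + 0.02184 + 0.0116 + 0.00902 + 0.00366 = 0.42071
R0 < 1, so the population is declining.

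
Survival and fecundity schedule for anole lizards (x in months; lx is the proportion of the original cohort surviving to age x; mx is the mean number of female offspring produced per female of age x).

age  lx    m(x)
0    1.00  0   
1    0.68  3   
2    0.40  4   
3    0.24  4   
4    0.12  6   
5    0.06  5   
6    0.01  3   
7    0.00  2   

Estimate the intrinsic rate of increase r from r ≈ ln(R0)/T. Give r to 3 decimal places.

0.772

R0 = Σ lx·mx = 0 + 2.04 + 1.6 + 0.96 + 0.72 + 0.3 + 0.03 + 0 = 5.65
Σ x·lx·mx = 12.68; T = 12.68/5.65 = 2.24425…
r ≈ ln(R0)/T = ln(5.65)/2.24425… = 0.7716… → 0.772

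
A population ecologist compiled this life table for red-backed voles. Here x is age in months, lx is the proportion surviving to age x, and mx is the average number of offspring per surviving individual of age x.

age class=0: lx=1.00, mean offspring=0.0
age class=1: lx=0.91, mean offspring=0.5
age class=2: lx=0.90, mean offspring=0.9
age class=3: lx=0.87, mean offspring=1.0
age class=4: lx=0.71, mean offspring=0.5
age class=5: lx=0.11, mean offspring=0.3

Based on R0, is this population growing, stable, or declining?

R0 = Σ lx·mx = 0 + 0.455 + 0.81 + 0.87 + 0.355 + 0.033 = 2.523
R0 > 1, so the population is growing.

growing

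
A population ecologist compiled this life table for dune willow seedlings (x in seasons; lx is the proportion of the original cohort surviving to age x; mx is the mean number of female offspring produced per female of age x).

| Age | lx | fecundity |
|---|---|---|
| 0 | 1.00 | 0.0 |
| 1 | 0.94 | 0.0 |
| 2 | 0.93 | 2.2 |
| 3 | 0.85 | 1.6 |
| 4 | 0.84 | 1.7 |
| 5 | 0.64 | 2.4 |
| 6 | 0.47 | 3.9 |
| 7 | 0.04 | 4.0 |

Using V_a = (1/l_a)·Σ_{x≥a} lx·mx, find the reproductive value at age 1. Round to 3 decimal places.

lx·mx for x ≥ 1: 0, 2.046, 1.36, 1.428, 1.536, 1.833, 0.16 → sum = 8.363
V_1 = 8.363 / l_1 = 8.363 / 0.94 = 8.896809… → 8.897

8.897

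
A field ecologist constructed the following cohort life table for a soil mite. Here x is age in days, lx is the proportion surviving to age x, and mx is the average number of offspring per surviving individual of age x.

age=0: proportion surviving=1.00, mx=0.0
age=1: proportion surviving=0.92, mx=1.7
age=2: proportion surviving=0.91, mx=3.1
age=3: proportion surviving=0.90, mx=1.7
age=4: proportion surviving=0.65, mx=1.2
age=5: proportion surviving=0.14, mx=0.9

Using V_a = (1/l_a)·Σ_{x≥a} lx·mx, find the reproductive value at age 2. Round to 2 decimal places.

5.78

lx·mx for x ≥ 2: 2.821, 1.53, 0.78, 0.126 → sum = 5.257
V_2 = 5.257 / l_2 = 5.257 / 0.91 = 5.776923… → 5.78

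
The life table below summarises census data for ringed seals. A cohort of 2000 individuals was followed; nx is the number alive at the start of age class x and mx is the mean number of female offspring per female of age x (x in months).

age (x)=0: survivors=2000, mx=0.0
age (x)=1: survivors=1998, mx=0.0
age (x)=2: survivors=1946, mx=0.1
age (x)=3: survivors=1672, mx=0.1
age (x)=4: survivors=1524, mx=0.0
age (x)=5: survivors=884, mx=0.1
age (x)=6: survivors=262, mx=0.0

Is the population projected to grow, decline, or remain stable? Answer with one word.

lx = nx/n0 = nx/2000: 1, 0.999, 0.973, 0.836, 0.762, 0.442, 0.131
R0 = Σ lx·mx = 0 + 0 + 0.0973 + 0.0836 + 0 + 0.0442 + 0 = 0.2251
R0 < 1, so the population is declining.

declining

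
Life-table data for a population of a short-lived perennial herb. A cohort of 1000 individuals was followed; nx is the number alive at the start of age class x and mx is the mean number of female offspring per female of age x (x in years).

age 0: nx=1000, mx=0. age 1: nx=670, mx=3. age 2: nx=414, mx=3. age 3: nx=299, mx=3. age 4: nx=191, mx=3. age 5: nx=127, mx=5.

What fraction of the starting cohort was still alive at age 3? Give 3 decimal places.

l_3 = n_3/n_0 = 299/1000 = 0.299 → 0.299

0.299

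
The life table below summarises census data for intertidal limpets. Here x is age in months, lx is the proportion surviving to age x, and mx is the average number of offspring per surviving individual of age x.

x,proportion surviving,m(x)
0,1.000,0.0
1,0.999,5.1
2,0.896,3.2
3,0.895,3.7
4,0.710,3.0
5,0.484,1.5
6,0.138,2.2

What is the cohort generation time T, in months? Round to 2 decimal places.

lx·mx: 0, 5.0949, 2.8672, 3.3115, 2.13, 0.726, 0.3036 → R0 = 14.4332
x·lx·mx: 0, 5.0949, 5.7344, 9.9345, 8.52, 3.63, 1.8216 → Σ = 34.7354
T = 34.7354 / 14.4332 = 2.406632… → 2.41

2.41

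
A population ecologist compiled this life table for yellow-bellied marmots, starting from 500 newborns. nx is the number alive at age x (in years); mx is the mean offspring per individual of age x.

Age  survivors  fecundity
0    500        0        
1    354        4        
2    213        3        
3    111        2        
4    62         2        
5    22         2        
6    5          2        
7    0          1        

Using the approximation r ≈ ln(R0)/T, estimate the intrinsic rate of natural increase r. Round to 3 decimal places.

0.945

lx = nx/n0 = nx/500: 1, 0.708, 0.426, 0.222, 0.124, 0.044, 0.01, 0
R0 = Σ lx·mx = 0 + 2.832 + 1.278 + 0.444 + 0.248 + 0.088 + 0.02 + 0 = 4.91
Σ x·lx·mx = 8.272; T = 8.272/4.91 = 1.68473…
r ≈ ln(R0)/T = ln(4.91)/1.68473… = 0.94453… → 0.945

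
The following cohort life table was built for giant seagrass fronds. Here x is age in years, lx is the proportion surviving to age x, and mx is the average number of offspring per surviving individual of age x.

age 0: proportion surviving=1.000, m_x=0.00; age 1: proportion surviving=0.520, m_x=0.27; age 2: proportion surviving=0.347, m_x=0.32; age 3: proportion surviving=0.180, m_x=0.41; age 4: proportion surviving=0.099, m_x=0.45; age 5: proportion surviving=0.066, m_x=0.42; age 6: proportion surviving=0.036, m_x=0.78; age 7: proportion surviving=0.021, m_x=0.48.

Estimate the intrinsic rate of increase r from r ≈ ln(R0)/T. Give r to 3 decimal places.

-0.318

R0 = Σ lx·mx = 0 + 0.1404 + 0.11104 + 0.0738 + 0.04455 + 0.02772 + 0.02808 + 0.01008 = 0.43567
Σ x·lx·mx = 1.13972; T = 1.13972/0.43567 = 2.61602…
r ≈ ln(R0)/T = ln(0.43567)/2.61602… = -0.31761… → -0.318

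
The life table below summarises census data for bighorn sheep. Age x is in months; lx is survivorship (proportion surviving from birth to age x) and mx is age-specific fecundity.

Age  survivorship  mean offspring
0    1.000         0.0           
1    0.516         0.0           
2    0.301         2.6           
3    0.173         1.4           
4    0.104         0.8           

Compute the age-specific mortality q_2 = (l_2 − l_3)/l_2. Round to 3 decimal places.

q_2 = (l_2 − l_3) / l_2 = (0.301 − 0.173) / 0.301
     = 0.128 / 0.301 = 0.425249… → 0.425

0.425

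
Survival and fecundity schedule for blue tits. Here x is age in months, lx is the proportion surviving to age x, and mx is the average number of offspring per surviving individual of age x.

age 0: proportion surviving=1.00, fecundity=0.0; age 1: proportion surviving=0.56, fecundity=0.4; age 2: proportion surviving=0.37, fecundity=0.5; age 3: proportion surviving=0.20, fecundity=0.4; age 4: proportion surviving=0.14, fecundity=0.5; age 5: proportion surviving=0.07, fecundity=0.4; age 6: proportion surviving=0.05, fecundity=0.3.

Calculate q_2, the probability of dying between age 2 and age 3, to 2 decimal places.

q_2 = (l_2 − l_3) / l_2 = (0.37 − 0.2) / 0.37
     = 0.17 / 0.37 = 0.459459… → 0.46

0.46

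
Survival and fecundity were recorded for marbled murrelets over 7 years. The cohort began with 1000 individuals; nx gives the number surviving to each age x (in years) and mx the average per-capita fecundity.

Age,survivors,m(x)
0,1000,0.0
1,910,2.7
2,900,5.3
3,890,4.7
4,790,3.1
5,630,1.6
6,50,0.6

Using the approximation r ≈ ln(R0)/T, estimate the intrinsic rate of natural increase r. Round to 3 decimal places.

lx = nx/n0 = nx/1000: 1, 0.91, 0.9, 0.89, 0.79, 0.63, 0.05
R0 = Σ lx·mx = 0 + 2.457 + 4.77 + 4.183 + 2.449 + 1.008 + 0.03 = 14.897
Σ x·lx·mx = 39.562; T = 39.562/14.897 = 2.6557…
r ≈ ln(R0)/T = ln(14.897)/2.6557… = 1.01712… → 1.017

1.017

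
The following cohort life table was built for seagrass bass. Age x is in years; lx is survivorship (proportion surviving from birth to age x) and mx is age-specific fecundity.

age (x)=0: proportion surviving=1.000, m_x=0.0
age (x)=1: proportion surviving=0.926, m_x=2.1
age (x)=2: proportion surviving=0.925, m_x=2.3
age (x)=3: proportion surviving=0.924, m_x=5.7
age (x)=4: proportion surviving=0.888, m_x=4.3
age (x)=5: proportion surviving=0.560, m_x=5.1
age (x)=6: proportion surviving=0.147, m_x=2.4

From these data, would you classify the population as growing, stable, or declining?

R0 = Σ lx·mx = 0 + 1.9446 + 2.1275 + 5.2668 + 3.8184 + 2.856 + 0.3528 = 16.3661
R0 > 1, so the population is growing.

growing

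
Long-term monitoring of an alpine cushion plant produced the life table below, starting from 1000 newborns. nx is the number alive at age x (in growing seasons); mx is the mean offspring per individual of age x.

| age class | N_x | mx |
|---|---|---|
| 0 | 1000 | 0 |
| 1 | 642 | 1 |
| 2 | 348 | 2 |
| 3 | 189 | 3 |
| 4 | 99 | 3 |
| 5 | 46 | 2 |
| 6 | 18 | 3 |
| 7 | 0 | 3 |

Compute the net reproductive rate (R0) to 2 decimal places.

lx = nx/n0 = nx/1000: 1, 0.642, 0.348, 0.189, 0.099, 0.046, 0.018, 0
lx·mx by age: 0, 0.642, 0.696, 0.567, 0.297, 0.092, 0.054, 0
R0 = Σ lx·mx = 2.348 → 2.35

2.35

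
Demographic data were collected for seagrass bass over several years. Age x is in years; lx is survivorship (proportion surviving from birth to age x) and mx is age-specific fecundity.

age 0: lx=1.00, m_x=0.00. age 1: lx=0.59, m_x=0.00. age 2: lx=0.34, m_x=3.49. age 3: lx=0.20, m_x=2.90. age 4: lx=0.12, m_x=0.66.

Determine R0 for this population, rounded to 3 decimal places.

1.846

lx·mx by age: 0, 0, 1.1866, 0.58, 0.0792
R0 = Σ lx·mx = 1.8458 → 1.846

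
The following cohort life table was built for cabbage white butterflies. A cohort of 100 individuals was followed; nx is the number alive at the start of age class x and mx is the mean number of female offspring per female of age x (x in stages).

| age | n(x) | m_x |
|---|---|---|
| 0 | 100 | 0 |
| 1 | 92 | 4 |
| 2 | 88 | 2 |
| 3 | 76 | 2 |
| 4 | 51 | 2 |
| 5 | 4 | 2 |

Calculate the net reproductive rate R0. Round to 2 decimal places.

lx = nx/n0 = nx/100: 1, 0.92, 0.88, 0.76, 0.51, 0.04
lx·mx by age: 0, 3.68, 1.76, 1.52, 1.02, 0.08
R0 = Σ lx·mx = 8.06 → 8.06

8.06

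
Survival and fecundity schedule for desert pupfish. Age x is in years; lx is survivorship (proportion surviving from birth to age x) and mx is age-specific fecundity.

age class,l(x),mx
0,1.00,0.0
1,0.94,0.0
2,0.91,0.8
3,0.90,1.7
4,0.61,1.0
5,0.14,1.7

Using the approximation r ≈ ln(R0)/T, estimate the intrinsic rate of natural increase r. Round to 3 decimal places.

0.364

R0 = Σ lx·mx = 0 + 0 + 0.728 + 1.53 + 0.61 + 0.238 = 3.106
Σ x·lx·mx = 9.676; T = 9.676/3.106 = 3.11526…
r ≈ ln(R0)/T = ln(3.106)/3.11526… = 0.3638… → 0.364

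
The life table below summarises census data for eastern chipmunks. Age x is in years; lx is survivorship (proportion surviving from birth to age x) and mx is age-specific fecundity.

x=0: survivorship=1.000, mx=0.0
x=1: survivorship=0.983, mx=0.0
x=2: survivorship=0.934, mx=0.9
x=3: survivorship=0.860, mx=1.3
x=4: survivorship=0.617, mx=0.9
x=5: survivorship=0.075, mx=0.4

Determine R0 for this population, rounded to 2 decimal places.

lx·mx by age: 0, 0, 0.8406, 1.118, 0.5553, 0.03
R0 = Σ lx·mx = 2.5439 → 2.54

2.54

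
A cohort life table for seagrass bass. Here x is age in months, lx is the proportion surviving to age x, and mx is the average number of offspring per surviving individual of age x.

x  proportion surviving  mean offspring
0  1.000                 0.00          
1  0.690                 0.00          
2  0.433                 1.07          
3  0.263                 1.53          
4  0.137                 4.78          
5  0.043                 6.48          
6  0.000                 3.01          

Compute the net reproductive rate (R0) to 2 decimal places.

1.80

lx·mx by age: 0, 0, 0.46331, 0.40239, 0.65486, 0.27864, 0
R0 = Σ lx·mx = 1.7992 → 1.80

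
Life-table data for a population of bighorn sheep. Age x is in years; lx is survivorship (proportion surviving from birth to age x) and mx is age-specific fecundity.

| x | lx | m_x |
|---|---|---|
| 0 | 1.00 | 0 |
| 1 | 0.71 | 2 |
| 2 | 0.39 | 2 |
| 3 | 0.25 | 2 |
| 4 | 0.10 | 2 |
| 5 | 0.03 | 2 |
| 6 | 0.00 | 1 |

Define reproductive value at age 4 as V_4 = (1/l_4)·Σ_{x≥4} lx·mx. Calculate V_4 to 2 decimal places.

2.60

lx·mx for x ≥ 4: 0.2, 0.06, 0 → sum = 0.26
V_4 = 0.26 / l_4 = 0.26 / 0.1 = 2.6 → 2.60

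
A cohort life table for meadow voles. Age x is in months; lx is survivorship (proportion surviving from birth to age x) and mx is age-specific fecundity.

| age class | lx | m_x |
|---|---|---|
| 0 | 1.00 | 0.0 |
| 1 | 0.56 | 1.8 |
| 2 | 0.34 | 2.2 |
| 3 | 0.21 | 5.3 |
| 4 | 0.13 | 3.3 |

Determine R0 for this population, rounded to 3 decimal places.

lx·mx by age: 0, 1.008, 0.748, 1.113, 0.429
R0 = Σ lx·mx = 3.298 → 3.298

3.298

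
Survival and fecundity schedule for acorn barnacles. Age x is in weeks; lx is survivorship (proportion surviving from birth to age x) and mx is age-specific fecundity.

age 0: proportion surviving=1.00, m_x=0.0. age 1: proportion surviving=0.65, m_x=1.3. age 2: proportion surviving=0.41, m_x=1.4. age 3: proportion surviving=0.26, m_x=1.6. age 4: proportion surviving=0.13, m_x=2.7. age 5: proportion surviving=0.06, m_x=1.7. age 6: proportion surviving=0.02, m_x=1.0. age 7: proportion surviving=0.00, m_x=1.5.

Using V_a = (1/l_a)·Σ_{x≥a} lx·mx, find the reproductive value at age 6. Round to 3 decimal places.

lx·mx for x ≥ 6: 0.02, 0 → sum = 0.02
V_6 = 0.02 / l_6 = 0.02 / 0.02 = 1 → 1.000

1.000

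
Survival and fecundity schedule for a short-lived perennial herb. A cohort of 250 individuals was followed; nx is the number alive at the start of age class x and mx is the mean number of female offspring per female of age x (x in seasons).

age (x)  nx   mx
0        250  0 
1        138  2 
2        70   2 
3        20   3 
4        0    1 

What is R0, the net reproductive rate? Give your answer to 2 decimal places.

lx = nx/n0 = nx/250: 1, 0.552, 0.28, 0.08, 0
lx·mx by age: 0, 1.104, 0.56, 0.24, 0
R0 = Σ lx·mx = 1.904 → 1.90

1.90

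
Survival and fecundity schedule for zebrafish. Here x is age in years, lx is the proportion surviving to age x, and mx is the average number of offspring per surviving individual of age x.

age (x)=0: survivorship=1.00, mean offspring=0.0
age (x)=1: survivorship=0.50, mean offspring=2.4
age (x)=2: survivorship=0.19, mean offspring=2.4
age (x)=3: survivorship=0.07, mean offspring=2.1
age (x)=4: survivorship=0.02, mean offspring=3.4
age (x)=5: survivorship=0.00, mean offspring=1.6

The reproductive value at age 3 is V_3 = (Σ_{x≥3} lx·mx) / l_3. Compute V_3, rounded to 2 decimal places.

3.07

lx·mx for x ≥ 3: 0.147, 0.068, 0 → sum = 0.215
V_3 = 0.215 / l_3 = 0.215 / 0.07 = 3.071429… → 3.07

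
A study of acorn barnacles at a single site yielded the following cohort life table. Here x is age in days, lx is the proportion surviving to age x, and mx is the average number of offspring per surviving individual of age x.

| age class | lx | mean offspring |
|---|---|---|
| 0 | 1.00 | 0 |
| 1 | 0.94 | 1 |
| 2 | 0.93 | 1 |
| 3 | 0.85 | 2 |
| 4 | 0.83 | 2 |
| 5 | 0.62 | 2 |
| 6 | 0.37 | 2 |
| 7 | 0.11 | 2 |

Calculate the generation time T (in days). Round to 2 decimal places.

lx·mx: 0, 0.94, 0.93, 1.7, 1.66, 1.24, 0.74, 0.22 → R0 = 7.43
x·lx·mx: 0, 0.94, 1.86, 5.1, 6.64, 6.2, 4.44, 1.54 → Σ = 26.72
T = 26.72 / 7.43 = 3.596231… → 3.60

3.60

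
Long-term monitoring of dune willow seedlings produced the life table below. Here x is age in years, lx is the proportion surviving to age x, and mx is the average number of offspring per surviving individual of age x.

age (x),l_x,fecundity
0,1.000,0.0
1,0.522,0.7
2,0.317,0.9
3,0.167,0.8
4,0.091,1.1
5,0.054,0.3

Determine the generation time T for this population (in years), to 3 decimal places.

2.019

lx·mx: 0, 0.3654, 0.2853, 0.1336, 0.1001, 0.0162 → R0 = 0.9006
x·lx·mx: 0, 0.3654, 0.5706, 0.4008, 0.4004, 0.081 → Σ = 1.8182
T = 1.8182 / 0.9006 = 2.018876… → 2.019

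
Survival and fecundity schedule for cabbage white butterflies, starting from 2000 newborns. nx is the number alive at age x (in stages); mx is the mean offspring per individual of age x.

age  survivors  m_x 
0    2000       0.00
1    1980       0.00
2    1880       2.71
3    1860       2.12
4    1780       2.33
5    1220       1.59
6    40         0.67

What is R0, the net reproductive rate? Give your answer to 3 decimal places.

lx = nx/n0 = nx/2000: 1, 0.99, 0.94, 0.93, 0.89, 0.61, 0.02
lx·mx by age: 0, 0, 2.5474, 1.9716, 2.0737, 0.9699, 0.0134
R0 = Σ lx·mx = 7.576 → 7.576

7.576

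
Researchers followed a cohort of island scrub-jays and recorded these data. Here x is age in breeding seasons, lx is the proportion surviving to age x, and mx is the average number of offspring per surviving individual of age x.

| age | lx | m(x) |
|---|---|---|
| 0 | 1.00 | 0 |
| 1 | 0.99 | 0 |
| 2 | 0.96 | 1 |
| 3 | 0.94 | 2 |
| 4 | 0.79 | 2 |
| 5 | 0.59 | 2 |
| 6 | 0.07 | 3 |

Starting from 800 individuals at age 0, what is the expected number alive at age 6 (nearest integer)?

56

Expected survivors = N0 · l_6 = 800 × 0.07 = 56 → 56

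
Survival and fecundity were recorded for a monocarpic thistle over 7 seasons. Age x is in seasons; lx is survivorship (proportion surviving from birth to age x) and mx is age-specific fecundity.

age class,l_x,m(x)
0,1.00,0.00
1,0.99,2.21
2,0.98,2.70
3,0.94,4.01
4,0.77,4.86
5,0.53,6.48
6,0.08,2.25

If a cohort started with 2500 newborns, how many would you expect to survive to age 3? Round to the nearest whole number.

2350

Expected survivors = N0 · l_3 = 2500 × 0.94 = 2350 → 2350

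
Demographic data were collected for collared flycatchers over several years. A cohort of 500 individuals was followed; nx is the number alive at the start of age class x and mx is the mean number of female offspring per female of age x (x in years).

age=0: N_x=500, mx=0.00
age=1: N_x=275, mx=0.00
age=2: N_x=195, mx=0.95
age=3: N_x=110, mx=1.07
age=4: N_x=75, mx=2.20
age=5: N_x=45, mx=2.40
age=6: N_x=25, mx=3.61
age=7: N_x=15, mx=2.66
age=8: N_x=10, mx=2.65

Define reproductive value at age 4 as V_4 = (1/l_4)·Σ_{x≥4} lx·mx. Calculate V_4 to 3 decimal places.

lx = nx/n0 = nx/500: 1, 0.55, 0.39, 0.22, 0.15, 0.09, 0.05, 0.03, 0.02
lx·mx for x ≥ 4: 0.33, 0.216, 0.1805, 0.0798, 0.053 → sum = 0.8593
V_4 = 0.8593 / l_4 = 0.8593 / 0.15 = 5.728667… → 5.729

5.729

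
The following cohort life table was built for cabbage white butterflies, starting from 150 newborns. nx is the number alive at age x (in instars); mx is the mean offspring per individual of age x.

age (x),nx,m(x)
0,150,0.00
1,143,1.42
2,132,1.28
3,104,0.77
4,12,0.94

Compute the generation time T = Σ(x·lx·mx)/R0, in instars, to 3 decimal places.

lx = nx/n0 = nx/150: 1, 0.95333…, 0.88, 0.69333…, 0.08
lx·mx: 0, 1.353733…, 1.1264, 0.533867…, 0.0752 → R0 = 3.0892…
x·lx·mx: 0, 1.353733…, 2.2528, 1.6016…, 0.3008 → Σ = 5.508933…
T = 5.508933… / 3.0892… = 1.783288… → 1.783

1.783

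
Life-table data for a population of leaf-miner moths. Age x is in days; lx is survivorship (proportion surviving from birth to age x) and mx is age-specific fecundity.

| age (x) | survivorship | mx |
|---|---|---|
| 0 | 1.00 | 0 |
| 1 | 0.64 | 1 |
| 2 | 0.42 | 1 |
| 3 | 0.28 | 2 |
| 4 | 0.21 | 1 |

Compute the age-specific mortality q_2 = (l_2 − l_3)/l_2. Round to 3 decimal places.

0.333

q_2 = (l_2 − l_3) / l_2 = (0.42 − 0.28) / 0.42
     = 0.14 / 0.42 = 0.333333… → 0.333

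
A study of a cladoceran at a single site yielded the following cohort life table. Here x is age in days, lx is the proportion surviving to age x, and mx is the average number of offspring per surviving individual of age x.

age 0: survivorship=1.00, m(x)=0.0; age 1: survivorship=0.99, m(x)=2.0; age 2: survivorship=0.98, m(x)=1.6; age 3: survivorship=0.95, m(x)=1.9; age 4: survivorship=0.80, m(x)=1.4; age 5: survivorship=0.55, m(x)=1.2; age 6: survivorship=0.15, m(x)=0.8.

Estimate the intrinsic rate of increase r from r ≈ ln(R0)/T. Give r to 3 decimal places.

R0 = Σ lx·mx = 0 + 1.98 + 1.568 + 1.805 + 1.12 + 0.66 + 0.12 = 7.253
Σ x·lx·mx = 19.031; T = 19.031/7.253 = 2.62388…
r ≈ ln(R0)/T = ln(7.253)/2.62388… = 0.75515… → 0.755

0.755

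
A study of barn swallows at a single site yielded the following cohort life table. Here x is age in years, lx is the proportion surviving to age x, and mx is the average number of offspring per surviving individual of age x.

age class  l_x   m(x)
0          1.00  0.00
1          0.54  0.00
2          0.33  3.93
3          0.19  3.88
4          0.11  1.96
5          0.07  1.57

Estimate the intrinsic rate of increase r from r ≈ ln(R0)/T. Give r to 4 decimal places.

0.3258

R0 = Σ lx·mx = 0 + 0 + 1.2969 + 0.7372 + 0.2156 + 0.1099 = 2.3596
Σ x·lx·mx = 6.2173; T = 6.2173/2.3596 = 2.6349…
r ≈ ln(R0)/T = ln(2.3596)/2.6349… = 0.325816… → 0.3258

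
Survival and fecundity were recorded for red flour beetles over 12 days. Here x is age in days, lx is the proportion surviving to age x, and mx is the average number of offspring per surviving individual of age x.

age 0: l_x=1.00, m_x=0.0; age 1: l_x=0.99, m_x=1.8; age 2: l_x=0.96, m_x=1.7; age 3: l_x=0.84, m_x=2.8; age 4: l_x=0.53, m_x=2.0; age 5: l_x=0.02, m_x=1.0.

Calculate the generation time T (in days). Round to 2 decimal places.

2.40

lx·mx: 0, 1.782, 1.632, 2.352, 1.06, 0.02 → R0 = 6.846
x·lx·mx: 0, 1.782, 3.264, 7.056, 4.24, 0.1 → Σ = 16.442
T = 16.442 / 6.846 = 2.401694… → 2.40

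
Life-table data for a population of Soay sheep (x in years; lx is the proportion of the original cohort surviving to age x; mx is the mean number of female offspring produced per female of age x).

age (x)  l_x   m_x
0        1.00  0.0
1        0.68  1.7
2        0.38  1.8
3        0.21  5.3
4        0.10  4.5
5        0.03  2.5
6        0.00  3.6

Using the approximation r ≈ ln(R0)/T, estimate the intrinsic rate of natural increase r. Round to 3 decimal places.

R0 = Σ lx·mx = 0 + 1.156 + 0.684 + 1.113 + 0.45 + 0.075 + 0 = 3.478
Σ x·lx·mx = 8.038; T = 8.038/3.478 = 2.3111…
r ≈ ln(R0)/T = ln(3.478)/2.3111… = 0.53934… → 0.539

0.539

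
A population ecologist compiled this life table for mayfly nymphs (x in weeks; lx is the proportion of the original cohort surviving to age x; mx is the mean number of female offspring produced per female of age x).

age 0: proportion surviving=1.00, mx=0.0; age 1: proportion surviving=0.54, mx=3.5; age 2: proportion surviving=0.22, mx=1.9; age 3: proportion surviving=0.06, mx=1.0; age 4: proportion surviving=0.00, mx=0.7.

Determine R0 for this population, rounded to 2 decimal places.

lx·mx by age: 0, 1.89, 0.418, 0.06, 0
R0 = Σ lx·mx = 2.368 → 2.37

2.37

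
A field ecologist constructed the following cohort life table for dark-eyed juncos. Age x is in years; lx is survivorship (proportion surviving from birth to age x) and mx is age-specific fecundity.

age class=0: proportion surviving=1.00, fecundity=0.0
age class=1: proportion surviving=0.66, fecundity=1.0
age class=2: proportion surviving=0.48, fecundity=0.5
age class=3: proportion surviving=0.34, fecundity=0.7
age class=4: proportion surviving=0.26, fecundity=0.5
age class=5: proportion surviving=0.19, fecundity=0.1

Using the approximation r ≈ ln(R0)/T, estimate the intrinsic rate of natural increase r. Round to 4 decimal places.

R0 = Σ lx·mx = 0 + 0.66 + 0.24 + 0.238 + 0.13 + 0.019 = 1.287
Σ x·lx·mx = 2.469; T = 2.469/1.287 = 1.91841…
r ≈ ln(R0)/T = ln(1.287)/1.91841… = 0.131522… → 0.1315

0.1315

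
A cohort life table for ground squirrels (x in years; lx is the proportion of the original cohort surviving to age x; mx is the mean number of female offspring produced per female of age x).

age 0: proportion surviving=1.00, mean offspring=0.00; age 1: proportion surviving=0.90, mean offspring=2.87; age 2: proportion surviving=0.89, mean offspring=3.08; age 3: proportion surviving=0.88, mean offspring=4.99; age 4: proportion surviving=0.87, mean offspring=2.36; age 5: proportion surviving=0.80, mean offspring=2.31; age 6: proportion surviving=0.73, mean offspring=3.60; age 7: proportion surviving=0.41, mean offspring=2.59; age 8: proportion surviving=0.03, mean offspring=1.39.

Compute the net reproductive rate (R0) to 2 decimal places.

lx·mx by age: 0, 2.583, 2.7412, 4.3912, 2.0532, 1.848, 2.628, 1.0619, 0.0417
R0 = Σ lx·mx = 17.3482 → 17.35

17.35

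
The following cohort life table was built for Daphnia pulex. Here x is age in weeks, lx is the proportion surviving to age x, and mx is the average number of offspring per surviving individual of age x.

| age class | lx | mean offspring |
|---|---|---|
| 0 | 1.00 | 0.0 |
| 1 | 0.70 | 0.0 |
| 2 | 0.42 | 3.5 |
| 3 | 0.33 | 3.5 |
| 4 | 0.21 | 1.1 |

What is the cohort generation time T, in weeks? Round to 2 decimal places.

lx·mx: 0, 0, 1.47, 1.155, 0.231 → R0 = 2.856
x·lx·mx: 0, 0, 2.94, 3.465, 0.924 → Σ = 7.329
T = 7.329 / 2.856 = 2.566176… → 2.57

2.57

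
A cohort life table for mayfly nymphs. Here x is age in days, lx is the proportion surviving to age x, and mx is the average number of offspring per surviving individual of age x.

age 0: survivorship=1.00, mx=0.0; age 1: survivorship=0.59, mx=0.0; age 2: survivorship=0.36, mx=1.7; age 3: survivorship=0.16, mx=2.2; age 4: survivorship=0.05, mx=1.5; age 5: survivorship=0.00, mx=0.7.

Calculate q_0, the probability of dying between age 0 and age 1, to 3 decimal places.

q_0 = (l_0 − l_1) / l_0 = (1 − 0.59) / 1
     = 0.41 / 1 = 0.41 → 0.410

0.410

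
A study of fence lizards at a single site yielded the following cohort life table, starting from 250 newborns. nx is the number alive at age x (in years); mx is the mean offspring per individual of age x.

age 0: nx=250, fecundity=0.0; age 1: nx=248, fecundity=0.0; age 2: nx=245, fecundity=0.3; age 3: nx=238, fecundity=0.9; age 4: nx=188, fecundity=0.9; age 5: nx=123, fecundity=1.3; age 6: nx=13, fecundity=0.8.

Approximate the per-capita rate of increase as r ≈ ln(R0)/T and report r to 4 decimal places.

lx = nx/n0 = nx/250: 1, 0.992, 0.98, 0.952, 0.752, 0.492, 0.052
R0 = Σ lx·mx = 0 + 0 + 0.294 + 0.8568 + 0.6768 + 0.6396 + 0.0416 = 2.5088
Σ x·lx·mx = 9.3132; T = 9.3132/2.5088 = 3.71221…
r ≈ ln(R0)/T = ln(2.5088)/3.71221… = 0.247778… → 0.2478

0.2478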